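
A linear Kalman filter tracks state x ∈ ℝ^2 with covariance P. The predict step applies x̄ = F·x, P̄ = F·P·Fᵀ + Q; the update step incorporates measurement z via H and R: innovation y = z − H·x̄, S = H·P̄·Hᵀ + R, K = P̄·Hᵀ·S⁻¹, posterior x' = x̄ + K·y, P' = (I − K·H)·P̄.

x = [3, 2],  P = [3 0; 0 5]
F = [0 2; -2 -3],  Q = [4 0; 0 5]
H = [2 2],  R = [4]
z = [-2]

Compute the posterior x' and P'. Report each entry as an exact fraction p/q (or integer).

x' = [22/9, -100/27]
P' = [68/3 -206/9; -206/9 650/27]

x̄ = F·x = [4, -12]
P̄ = F·P·Fᵀ + Q = [24 -30; -30 62]
y = z − H·x̄ = [14]
S = H·P̄·Hᵀ + R = [108]
K = P̄·Hᵀ·S⁻¹ = [-1/9; 16/27]
x' = x̄ + K·y = [22/9, -100/27]
P' = (I − K·H)·P̄ = [68/3 -206/9; -206/9 650/27]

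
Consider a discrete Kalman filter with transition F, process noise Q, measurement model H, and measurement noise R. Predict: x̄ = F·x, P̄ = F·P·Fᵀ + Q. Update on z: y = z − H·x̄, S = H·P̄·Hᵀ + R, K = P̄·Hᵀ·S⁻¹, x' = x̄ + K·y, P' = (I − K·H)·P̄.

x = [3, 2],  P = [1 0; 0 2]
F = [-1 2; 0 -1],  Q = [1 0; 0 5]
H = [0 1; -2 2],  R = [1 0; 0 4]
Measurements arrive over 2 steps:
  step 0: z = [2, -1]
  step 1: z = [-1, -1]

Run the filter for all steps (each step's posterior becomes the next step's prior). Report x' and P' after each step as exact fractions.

step 0: x̄ = F·x = [1, -2]
step 0: P̄ = F·P·Fᵀ + Q = [10 -4; -4 7]
step 0: y = z − H·x̄ = [4, 5]
step 0: S = H·P̄·Hᵀ + R = [8 22; 22 104]
step 0: K = P̄·Hᵀ·S⁻¹ = [50/87 -34/87; 61/87 11/174]
step 0: x' = x̄ + K·y = [39/29, 65/58]
step 0: P' = (I − K·H)·P̄ = [118/87 50/87; 50/87 61/87]
step 1: x̄ = F·x = [26/29, -65/58]
step 1: P̄ = F·P·Fᵀ + Q = [83/29 -24/29; -24/29 496/87]
step 1: y = z − H·x̄ = [7/58, 88/29]
step 1: S = H·P̄·Hᵀ + R = [583/87 1136/87; 1136/87 3904/87]
step 1: K = P̄·Hᵀ·S⁻¹ = [161/354 -1681/5664; 116/177 71/708]
step 1: x' = x̄ + K·y = [3/59, -87/118]
step 1: P' = (I − K·H)·P̄ = [2969/2832 161/354; 161/354 116/177]

step 0: x' = [39/29, 65/58], P' = [118/87 50/87; 50/87 61/87]
step 1: x' = [3/59, -87/118], P' = [2969/2832 161/354; 161/354 116/177]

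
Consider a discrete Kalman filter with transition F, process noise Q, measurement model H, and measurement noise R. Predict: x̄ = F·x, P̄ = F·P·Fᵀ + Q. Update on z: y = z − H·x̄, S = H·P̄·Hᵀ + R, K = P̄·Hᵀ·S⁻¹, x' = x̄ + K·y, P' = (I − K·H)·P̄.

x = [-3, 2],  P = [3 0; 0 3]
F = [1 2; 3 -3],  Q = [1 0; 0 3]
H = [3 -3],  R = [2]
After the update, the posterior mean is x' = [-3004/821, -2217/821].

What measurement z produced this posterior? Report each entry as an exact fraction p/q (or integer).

x̄ = F·x = [1, -15]
P̄ = F·P·Fᵀ + Q = [16 -9; -9 57]
S = H·P̄·Hᵀ + R = [821]
K = P̄·Hᵀ·S⁻¹ = [75/821; -198/821]
x' − x̄ = [-3825/821, 10098/821] = K·y
y = (KᵀK)⁻¹·Kᵀ·(x' − x̄) = [-51]
z = y + H·x̄ = [-51] + [48] = [-3]

z = [-3]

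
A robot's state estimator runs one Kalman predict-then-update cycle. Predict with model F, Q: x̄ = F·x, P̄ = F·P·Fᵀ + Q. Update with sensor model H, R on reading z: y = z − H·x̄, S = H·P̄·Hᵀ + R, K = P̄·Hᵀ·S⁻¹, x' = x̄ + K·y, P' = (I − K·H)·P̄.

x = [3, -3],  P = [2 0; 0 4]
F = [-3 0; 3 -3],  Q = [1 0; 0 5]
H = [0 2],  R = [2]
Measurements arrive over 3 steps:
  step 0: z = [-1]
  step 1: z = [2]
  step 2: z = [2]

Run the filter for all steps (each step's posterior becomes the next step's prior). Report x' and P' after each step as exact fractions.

step 0: x̄ = F·x = [-9, 18]
step 0: P̄ = F·P·Fᵀ + Q = [19 -18; -18 59]
step 0: y = z − H·x̄ = [-37]
step 0: S = H·P̄·Hᵀ + R = [238]
step 0: K = P̄·Hᵀ·S⁻¹ = [-18/119; 59/119]
step 0: x' = x̄ + K·y = [-405/119, -41/119]
step 0: P' = (I − K·H)·P̄ = [1613/119 -18/119; -18/119 59/119]
step 1: x̄ = F·x = [1215/119, -156/17]
step 1: P̄ = F·P·Fᵀ + Q = [14636/119 -2097/17; -2097/17 2281/17]
step 1: y = z − H·x̄ = [346/17]
step 1: S = H·P̄·Hᵀ + R = [9158/17]
step 1: K = P̄·Hᵀ·S⁻¹ = [-2097/4579; 2281/4579]
step 1: x' = x̄ + K·y = [28503/32053, 4406/4579]
step 1: P' = (I − K·H)·P̄ = [320854/32053 -2097/4579; -2097/4579 2281/4579]
step 2: x̄ = F·x = [-85509/32053, -7017/32053]
step 2: P̄ = F·P·Fᵀ + Q = [2919739/32053 -3019797/32053; -3019797/32053 3455876/32053]
step 2: y = z − H·x̄ = [78140/32053]
step 2: S = H·P̄·Hᵀ + R = [13887610/32053]
step 2: K = P̄·Hᵀ·S⁻¹ = [-274527/631255; 3455876/6943805]
step 2: x' = x̄ + K·y = [-470655/126251, 1380947/1388761]
step 2: P' = (I − K·H)·P̄ = [5773819/631255 -274527/631255; -274527/631255 3455876/6943805]

step 0: x' = [-405/119, -41/119], P' = [1613/119 -18/119; -18/119 59/119]
step 1: x' = [28503/32053, 4406/4579], P' = [320854/32053 -2097/4579; -2097/4579 2281/4579]
step 2: x' = [-470655/126251, 1380947/1388761], P' = [5773819/631255 -274527/631255; -274527/631255 3455876/6943805]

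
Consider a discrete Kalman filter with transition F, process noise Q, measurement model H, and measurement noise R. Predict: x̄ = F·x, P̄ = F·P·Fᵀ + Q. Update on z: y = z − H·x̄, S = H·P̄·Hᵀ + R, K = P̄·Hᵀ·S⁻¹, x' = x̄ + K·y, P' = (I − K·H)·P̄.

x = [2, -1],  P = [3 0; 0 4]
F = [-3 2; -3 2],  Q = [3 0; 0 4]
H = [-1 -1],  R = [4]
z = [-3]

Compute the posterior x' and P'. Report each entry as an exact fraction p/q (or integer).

x̄ = F·x = [-8, -8]
P̄ = F·P·Fᵀ + Q = [46 43; 43 47]
y = z − H·x̄ = [-19]
S = H·P̄·Hᵀ + R = [183]
K = P̄·Hᵀ·S⁻¹ = [-89/183; -30/61]
x' = x̄ + K·y = [227/183, 82/61]
P' = (I − K·H)·P̄ = [497/183 -47/61; -47/61 167/61]

x' = [227/183, 82/61]
P' = [497/183 -47/61; -47/61 167/61]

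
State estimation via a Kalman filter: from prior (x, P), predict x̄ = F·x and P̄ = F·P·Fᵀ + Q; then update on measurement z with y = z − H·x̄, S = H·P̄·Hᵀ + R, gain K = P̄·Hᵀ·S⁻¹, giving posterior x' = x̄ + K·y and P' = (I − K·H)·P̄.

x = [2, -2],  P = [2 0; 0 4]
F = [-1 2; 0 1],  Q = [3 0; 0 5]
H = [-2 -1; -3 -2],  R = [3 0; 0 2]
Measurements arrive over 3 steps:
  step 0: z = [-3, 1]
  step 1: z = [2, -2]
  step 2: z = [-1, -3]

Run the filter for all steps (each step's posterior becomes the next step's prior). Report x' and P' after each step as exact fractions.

step 0: x' = [17/96, -317/1344], P' = [67/48 -193/96; -193/96 4429/1344]
step 1: x' = [-735050/2064107, 2142279/2064107], P' = [2813350/2064107 -4026974/2064107; -4026974/2064107 6583789/2064107]
step 2: x' = [1761674559/3084422935, 1611908299/3084422935], P' = [4202262634/3084422935 -6015300296/3084422935; -6015300296/3084422935 9835351684/3084422935]

step 0: x̄ = F·x = [-6, -2]
step 0: P̄ = F·P·Fᵀ + Q = [21 8; 8 9]
step 0: y = z − H·x̄ = [-17, -21]
step 0: S = H·P̄·Hᵀ + R = [128 200; 200 323]
step 0: K = P̄·Hᵀ·S⁻¹ = [-25/96 -1/12; 325/1344 -47/168]
step 0: x' = x̄ + K·y = [17/96, -317/1344]
step 0: P' = (I − K·H)·P̄ = [67/48 -193/96; -193/96 4429/1344]
step 1: x̄ = F·x = [-109/168, -317/1344]
step 1: P̄ = F·P·Fᵀ + Q = [538/21 1445/168; 1445/168 11149/1344]
step 1: y = z − H·x̄ = [209/448, -2969/672]
step 1: S = H·P̄·Hᵀ + R = [66383/448 51635/224; 51635/224 123973/336]
step 1: K = P̄·Hᵀ·S⁻¹ = [-533242/2064107 -193051/2064107; 490053/2064107 -543328/2064107]
step 1: x' = x̄ + K·y = [-735050/2064107, 2142279/2064107]
step 1: P' = (I − K·H)·P̄ = [2813350/2064107 -4026974/2064107; -4026974/2064107 6583789/2064107]
step 2: x̄ = F·x = [5019608/2064107, 2142279/2064107]
step 2: P̄ = F·P·Fᵀ + Q = [51448723/2064107 17194552/2064107; 17194552/2064107 16904324/2064107]
step 2: y = z − H·x̄ = [10117388/2064107, 13151061/2064107]
step 2: S = H·P̄·Hᵀ + R = [297669745/2064107 462862850/2064107; 462862850/2064107 741118641/2064107]
step 2: K = P̄·Hᵀ·S⁻¹ = [-796408324/3084422935 -57618731/616884587; 731749636/3084422935 -162480248/616884587]
step 2: x' = x̄ + K·y = [1761674559/3084422935, 1611908299/3084422935]
step 2: P' = (I − K·H)·P̄ = [4202262634/3084422935 -6015300296/3084422935; -6015300296/3084422935 9835351684/3084422935]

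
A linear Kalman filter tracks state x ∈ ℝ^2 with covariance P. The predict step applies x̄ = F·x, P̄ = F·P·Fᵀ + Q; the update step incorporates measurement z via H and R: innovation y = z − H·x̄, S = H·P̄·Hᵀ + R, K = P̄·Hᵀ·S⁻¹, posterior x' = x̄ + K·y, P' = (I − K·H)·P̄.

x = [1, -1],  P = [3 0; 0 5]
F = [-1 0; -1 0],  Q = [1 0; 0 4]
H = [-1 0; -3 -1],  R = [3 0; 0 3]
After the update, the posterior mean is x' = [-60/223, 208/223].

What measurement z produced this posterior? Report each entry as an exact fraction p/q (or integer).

x̄ = F·x = [-1, -1]
P̄ = F·P·Fᵀ + Q = [4 3; 3 7]
S = H·P̄·Hᵀ + R = [7 15; 15 64]
K = P̄·Hᵀ·S⁻¹ = [-31/223 -45/223; 48/223 -67/223]
x' − x̄ = [163/223, 431/223] = K·y
y = (KᵀK)⁻¹·Kᵀ·(x' − x̄) = [2, -5]
z = y + H·x̄ = [2, -5] + [1, 4] = [3, -1]

z = [3, -1]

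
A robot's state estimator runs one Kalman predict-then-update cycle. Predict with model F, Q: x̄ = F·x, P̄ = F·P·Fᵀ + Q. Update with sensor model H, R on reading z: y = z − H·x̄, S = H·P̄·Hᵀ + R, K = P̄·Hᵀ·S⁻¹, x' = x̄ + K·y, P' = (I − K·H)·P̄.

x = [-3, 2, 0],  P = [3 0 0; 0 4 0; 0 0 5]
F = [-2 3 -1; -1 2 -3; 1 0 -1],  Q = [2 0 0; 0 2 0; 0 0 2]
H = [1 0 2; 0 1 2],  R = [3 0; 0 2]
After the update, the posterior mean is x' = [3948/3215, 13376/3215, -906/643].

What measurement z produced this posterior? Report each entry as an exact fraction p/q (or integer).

x̄ = F·x = [12, 7, -3]
P̄ = F·P·Fᵀ + Q = [55 45 -1; 45 66 12; -1 12 10]
S = H·P̄·Hᵀ + R = [94 107; 107 156]
K = P̄·Hᵀ·S⁻¹ = [3667/3215 -1629/3215; 1134/3215 1077/3215; -92/643 195/643]
x' − x̄ = [-34632/3215, -9129/3215, 1023/643] = K·y
y = (KᵀK)⁻¹·Kᵀ·(x' − x̄) = [-9, 1]
z = y + H·x̄ = [-9, 1] + [6, 1] = [-3, 2]

z = [-3, 2]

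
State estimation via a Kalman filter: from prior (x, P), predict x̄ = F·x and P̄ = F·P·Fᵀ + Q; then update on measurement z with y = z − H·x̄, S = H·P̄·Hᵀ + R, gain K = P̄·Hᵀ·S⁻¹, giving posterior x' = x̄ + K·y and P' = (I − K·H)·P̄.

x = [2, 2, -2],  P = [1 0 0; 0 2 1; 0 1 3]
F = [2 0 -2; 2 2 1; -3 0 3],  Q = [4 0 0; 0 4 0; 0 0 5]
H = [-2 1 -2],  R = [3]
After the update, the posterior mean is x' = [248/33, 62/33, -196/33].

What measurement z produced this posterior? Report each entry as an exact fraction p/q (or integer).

x̄ = F·x = [8, 6, -12]
P̄ = F·P·Fᵀ + Q = [20 -6 -24; -6 23 9; -24 9 41]
S = H·P̄·Hᵀ + R = [66]
K = P̄·Hᵀ·S⁻¹ = [1/33; 17/66; -25/66]
x' − x̄ = [-16/33, -136/33, 200/33] = K·y
y = (KᵀK)⁻¹·Kᵀ·(x' − x̄) = [-16]
z = y + H·x̄ = [-16] + [14] = [-2]

z = [-2]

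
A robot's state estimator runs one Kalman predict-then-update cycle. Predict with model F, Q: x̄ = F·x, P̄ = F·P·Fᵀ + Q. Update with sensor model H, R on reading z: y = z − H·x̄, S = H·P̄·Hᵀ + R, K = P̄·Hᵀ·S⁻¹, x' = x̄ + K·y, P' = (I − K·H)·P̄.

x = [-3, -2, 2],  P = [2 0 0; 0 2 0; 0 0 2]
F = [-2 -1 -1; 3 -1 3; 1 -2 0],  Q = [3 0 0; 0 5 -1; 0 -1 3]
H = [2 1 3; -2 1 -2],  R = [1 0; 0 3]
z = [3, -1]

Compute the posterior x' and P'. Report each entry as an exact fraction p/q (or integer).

x̄ = F·x = [6, -1, 1]
P̄ = F·P·Fᵀ + Q = [15 -16 0; -16 43 9; 0 9 13]
y = z − H·x̄ = [-11, 14]
S = H·P̄·Hᵀ + R = [211 -86; -86 186]
K = P̄·Hᵀ·S⁻¹ = [-52/1225 -327/1225; 171/455 437/910; 3733/15925 541/31850]
x' = x̄ + K·y = [3344/1225, 723/455, -21351/15925]
P' = (I − K·H)·P̄ = [4061/1225 29/35 -3063/1225; 29/35 35/26 -797/910; -3063/1225 -797/910 64879/31850]

x' = [3344/1225, 723/455, -21351/15925]
P' = [4061/1225 29/35 -3063/1225; 29/35 35/26 -797/910; -3063/1225 -797/910 64879/31850]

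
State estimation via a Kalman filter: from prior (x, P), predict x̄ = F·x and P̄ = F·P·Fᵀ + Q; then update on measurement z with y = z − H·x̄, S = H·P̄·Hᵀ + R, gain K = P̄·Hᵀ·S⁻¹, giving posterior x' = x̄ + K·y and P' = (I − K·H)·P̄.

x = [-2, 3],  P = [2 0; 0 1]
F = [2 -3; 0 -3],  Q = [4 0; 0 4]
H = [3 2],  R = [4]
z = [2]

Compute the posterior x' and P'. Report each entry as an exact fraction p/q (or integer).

x' = [190/353, -50/353]
P' = [852/353 -1116/353; -1116/353 1780/353]

x̄ = F·x = [-13, -9]
P̄ = F·P·Fᵀ + Q = [21 9; 9 13]
y = z − H·x̄ = [59]
S = H·P̄·Hᵀ + R = [353]
K = P̄·Hᵀ·S⁻¹ = [81/353; 53/353]
x' = x̄ + K·y = [190/353, -50/353]
P' = (I − K·H)·P̄ = [852/353 -1116/353; -1116/353 1780/353]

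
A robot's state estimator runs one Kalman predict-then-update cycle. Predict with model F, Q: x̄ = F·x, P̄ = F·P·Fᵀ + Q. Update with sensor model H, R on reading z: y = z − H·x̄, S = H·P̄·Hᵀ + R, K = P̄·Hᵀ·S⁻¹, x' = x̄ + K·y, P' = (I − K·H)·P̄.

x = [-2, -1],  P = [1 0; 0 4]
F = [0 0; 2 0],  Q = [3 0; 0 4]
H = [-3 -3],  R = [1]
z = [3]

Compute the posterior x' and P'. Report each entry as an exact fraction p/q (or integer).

x' = [81/100, -46/25]
P' = [219/100 -54/25; -54/25 56/25]

x̄ = F·x = [0, -4]
P̄ = F·P·Fᵀ + Q = [3 0; 0 8]
y = z − H·x̄ = [-9]
S = H·P̄·Hᵀ + R = [100]
K = P̄·Hᵀ·S⁻¹ = [-9/100; -6/25]
x' = x̄ + K·y = [81/100, -46/25]
P' = (I − K·H)·P̄ = [219/100 -54/25; -54/25 56/25]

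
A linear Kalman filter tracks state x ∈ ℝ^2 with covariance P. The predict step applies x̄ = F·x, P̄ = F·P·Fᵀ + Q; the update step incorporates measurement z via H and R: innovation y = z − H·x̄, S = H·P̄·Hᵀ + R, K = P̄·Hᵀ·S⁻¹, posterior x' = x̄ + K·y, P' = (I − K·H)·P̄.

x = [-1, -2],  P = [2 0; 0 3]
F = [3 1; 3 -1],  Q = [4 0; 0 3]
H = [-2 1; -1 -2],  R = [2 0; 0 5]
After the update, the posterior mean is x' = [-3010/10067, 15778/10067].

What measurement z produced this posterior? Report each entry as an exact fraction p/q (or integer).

z = [2, -3]

x̄ = F·x = [-5, -1]
P̄ = F·P·Fᵀ + Q = [25 15; 15 24]
S = H·P̄·Hᵀ + R = [66 47; 47 186]
K = P̄·Hᵀ·S⁻¹ = [-3925/10067 -1985/10067; 1845/10067 -3876/10067]
x' − x̄ = [47325/10067, 25845/10067] = K·y
y = (KᵀK)⁻¹·Kᵀ·(x' − x̄) = [-7, -10]
z = y + H·x̄ = [-7, -10] + [9, 7] = [2, -3]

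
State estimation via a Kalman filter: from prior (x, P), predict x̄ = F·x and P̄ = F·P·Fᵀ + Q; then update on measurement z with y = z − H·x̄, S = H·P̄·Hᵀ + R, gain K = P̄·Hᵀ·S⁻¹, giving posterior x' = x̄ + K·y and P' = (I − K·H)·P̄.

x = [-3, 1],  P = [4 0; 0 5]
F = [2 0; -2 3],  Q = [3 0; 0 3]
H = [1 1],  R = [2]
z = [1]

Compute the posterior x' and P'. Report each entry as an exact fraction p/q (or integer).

x̄ = F·x = [-6, 9]
P̄ = F·P·Fᵀ + Q = [19 -16; -16 64]
y = z − H·x̄ = [-2]
S = H·P̄·Hᵀ + R = [53]
K = P̄·Hᵀ·S⁻¹ = [3/53; 48/53]
x' = x̄ + K·y = [-324/53, 381/53]
P' = (I − K·H)·P̄ = [998/53 -992/53; -992/53 1088/53]

x' = [-324/53, 381/53]
P' = [998/53 -992/53; -992/53 1088/53]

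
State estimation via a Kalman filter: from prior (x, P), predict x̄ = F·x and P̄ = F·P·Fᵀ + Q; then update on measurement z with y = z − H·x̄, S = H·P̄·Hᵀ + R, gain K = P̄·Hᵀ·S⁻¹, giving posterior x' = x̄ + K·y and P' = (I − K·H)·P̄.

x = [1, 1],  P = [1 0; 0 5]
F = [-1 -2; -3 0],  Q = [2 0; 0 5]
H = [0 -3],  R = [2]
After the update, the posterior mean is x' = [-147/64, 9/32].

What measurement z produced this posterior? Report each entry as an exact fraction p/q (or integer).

z = [-1]

x̄ = F·x = [-3, -3]
P̄ = F·P·Fᵀ + Q = [23 3; 3 14]
S = H·P̄·Hᵀ + R = [128]
K = P̄·Hᵀ·S⁻¹ = [-9/128; -21/64]
x' − x̄ = [45/64, 105/32] = K·y
y = (KᵀK)⁻¹·Kᵀ·(x' − x̄) = [-10]
z = y + H·x̄ = [-10] + [9] = [-1]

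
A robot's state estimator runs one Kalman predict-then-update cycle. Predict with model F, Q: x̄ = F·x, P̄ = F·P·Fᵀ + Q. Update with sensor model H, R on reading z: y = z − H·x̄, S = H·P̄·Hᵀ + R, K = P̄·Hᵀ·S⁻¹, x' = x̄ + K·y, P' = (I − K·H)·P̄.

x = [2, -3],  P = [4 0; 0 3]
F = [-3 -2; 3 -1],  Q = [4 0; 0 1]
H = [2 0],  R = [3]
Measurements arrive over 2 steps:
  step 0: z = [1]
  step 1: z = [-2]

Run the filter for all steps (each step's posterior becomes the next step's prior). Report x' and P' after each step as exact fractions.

step 0: x̄ = F·x = [0, 9]
step 0: P̄ = F·P·Fᵀ + Q = [52 -30; -30 40]
step 0: y = z − H·x̄ = [1]
step 0: S = H·P̄·Hᵀ + R = [211]
step 0: K = P̄·Hᵀ·S⁻¹ = [104/211; -60/211]
step 0: x' = x̄ + K·y = [104/211, 1839/211]
step 0: P' = (I − K·H)·P̄ = [156/211 -90/211; -90/211 4840/211]
step 1: x̄ = F·x = [-3990/211, -1527/211]
step 1: P̄ = F·P·Fᵀ + Q = [20528/211 8546/211; 8546/211 6995/211]
step 1: y = z − H·x̄ = [7558/211]
step 1: S = H·P̄·Hᵀ + R = [82745/211]
step 1: K = P̄·Hᵀ·S⁻¹ = [41056/82745; 17092/82745]
step 1: x' = x̄ + K·y = [-94082/82745, 13411/82745]
step 1: P' = (I − K·H)·P̄ = [61584/82745 25638/82745; 25638/82745 1358601/82745]

step 0: x' = [104/211, 1839/211], P' = [156/211 -90/211; -90/211 4840/211]
step 1: x' = [-94082/82745, 13411/82745], P' = [61584/82745 25638/82745; 25638/82745 1358601/82745]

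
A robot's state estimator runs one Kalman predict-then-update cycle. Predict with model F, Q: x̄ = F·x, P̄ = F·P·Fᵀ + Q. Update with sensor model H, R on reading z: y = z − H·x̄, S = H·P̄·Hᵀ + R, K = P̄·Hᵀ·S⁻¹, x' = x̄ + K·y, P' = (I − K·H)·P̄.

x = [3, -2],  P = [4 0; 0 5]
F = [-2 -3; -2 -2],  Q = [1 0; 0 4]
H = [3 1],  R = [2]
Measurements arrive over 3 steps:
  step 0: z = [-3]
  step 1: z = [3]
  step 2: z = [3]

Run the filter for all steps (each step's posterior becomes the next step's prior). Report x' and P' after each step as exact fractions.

step 0: x' = [-58/219, -965/438], P' = [122/219 -250/219; -250/219 839/219]
step 1: x' = [12720/17153, 63425/68612], P' = [8530/17153 -16192/17153; -16192/17153 54469/17153]
step 2: x' = [1451599/1514724, -174301/9088344], P' = [62578/126227 -356438/378681; -356438/378681 3601999/1136043]

step 0: x̄ = F·x = [0, -2]
step 0: P̄ = F·P·Fᵀ + Q = [62 46; 46 40]
step 0: y = z − H·x̄ = [-1]
step 0: S = H·P̄·Hᵀ + R = [876]
step 0: K = P̄·Hᵀ·S⁻¹ = [58/219; 89/438]
step 0: x' = x̄ + K·y = [-58/219, -965/438]
step 0: P' = (I − K·H)·P̄ = [122/219 -250/219; -250/219 839/219]
step 1: x̄ = F·x = [3127/438, 1081/219]
step 1: P̄ = F·P·Fᵀ + Q = [5258/219 3022/219; 3022/219 2720/219]
step 1: y = z − H·x̄ = [-10229/438]
step 1: S = H·P̄·Hᵀ + R = [68612/219]
step 1: K = P̄·Hᵀ·S⁻¹ = [4699/17153; 5893/34306]
step 1: x' = x̄ + K·y = [12720/17153, 63425/68612]
step 1: P' = (I − K·H)·P̄ = [8530/17153 -16192/17153; -16192/17153 54469/17153]
step 2: x̄ = F·x = [-292035/68612, -114305/34306]
step 2: P̄ = F·P·Fᵀ + Q = [347190/17153 199014/17153; 199014/17153 191072/17153]
step 2: y = z − H·x̄ = [1310551/68612]
step 2: S = H·P̄·Hᵀ + R = [4544172/17153]
step 2: K = P̄·Hᵀ·S⁻¹ = [103382/378681; 394057/2272086]
step 2: x' = x̄ + K·y = [1451599/1514724, -174301/9088344]
step 2: P' = (I − K·H)·P̄ = [62578/126227 -356438/378681; -356438/378681 3601999/1136043]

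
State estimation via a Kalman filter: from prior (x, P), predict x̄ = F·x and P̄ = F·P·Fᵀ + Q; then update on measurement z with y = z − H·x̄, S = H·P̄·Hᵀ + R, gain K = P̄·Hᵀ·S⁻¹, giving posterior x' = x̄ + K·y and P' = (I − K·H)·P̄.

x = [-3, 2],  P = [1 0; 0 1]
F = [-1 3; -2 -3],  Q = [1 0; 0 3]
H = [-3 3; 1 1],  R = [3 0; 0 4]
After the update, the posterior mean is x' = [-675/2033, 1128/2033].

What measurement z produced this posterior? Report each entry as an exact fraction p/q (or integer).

z = [3, -3]

x̄ = F·x = [9, 0]
P̄ = F·P·Fᵀ + Q = [11 -7; -7 16]
S = H·P̄·Hᵀ + R = [372 15; 15 17]
K = P̄·Hᵀ·S⁻¹ = [-326/2033 766/2033; 346/2033 771/2033]
x' − x̄ = [-18972/2033, 1128/2033] = K·y
y = (KᵀK)⁻¹·Kᵀ·(x' − x̄) = [30, -12]
z = y + H·x̄ = [30, -12] + [-27, 9] = [3, -3]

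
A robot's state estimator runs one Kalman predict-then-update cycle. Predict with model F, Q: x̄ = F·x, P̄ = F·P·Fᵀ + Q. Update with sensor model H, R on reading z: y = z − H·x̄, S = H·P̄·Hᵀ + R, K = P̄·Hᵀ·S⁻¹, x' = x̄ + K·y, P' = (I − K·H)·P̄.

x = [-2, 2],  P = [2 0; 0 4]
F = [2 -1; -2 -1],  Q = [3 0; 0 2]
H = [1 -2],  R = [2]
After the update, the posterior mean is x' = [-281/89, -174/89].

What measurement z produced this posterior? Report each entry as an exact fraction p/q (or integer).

z = [1]

x̄ = F·x = [-6, 2]
P̄ = F·P·Fᵀ + Q = [15 -4; -4 14]
S = H·P̄·Hᵀ + R = [89]
K = P̄·Hᵀ·S⁻¹ = [23/89; -32/89]
x' − x̄ = [253/89, -352/89] = K·y
y = (KᵀK)⁻¹·Kᵀ·(x' − x̄) = [11]
z = y + H·x̄ = [11] + [-10] = [1]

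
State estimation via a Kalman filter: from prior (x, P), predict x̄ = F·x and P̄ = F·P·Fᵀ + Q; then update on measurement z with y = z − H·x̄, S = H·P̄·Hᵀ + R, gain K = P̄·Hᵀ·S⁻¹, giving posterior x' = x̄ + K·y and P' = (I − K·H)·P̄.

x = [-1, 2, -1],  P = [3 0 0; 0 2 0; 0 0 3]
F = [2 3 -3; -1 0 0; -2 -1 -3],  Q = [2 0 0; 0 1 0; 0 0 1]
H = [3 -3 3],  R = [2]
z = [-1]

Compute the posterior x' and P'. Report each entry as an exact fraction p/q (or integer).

x̄ = F·x = [7, 1, 3]
P̄ = F·P·Fᵀ + Q = [59 -6 9; -6 4 6; 9 6 42]
y = z − H·x̄ = [-28]
S = H·P̄·Hᵀ + R = [1109]
K = P̄·Hᵀ·S⁻¹ = [222/1109; -12/1109; 135/1109]
x' = x̄ + K·y = [1547/1109, 1445/1109, -453/1109]
P' = (I − K·H)·P̄ = [16147/1109 -3990/1109 -19989/1109; -3990/1109 4292/1109 8274/1109; -19989/1109 8274/1109 28353/1109]

x' = [1547/1109, 1445/1109, -453/1109]
P' = [16147/1109 -3990/1109 -19989/1109; -3990/1109 4292/1109 8274/1109; -19989/1109 8274/1109 28353/1109]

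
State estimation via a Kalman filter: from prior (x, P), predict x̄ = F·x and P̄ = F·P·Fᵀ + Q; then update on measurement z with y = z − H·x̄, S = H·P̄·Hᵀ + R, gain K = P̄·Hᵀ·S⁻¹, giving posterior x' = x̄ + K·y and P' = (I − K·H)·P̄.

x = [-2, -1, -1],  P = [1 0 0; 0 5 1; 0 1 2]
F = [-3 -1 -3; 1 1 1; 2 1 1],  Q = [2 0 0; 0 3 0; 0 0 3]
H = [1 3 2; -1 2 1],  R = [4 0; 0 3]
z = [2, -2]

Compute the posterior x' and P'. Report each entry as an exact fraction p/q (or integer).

x̄ = F·x = [10, -4, -6]
P̄ = F·P·Fᵀ + Q = [40 -18 -21; -18 13 11; -21 11 16]
y = z − H·x̄ = [16, 22]
S = H·P̄·Hᵀ + R = [165 186; 186 269]
K = P̄·Hᵀ·S⁻¹ = [2978/9789 -1863/3263; 1337/9789 359/3263; 862/9789 517/3263]
x' = x̄ + K·y = [22580/9789, 5930/9789, -10820/9789]
P' = (I − K·H)·P̄ = [16195/9789 3139/9789 -6850/9789; 3139/9789 10531/9789 -14692/9789; -6850/9789 -14692/9789 27187/9789]

x' = [22580/9789, 5930/9789, -10820/9789]
P' = [16195/9789 3139/9789 -6850/9789; 3139/9789 10531/9789 -14692/9789; -6850/9789 -14692/9789 27187/9789]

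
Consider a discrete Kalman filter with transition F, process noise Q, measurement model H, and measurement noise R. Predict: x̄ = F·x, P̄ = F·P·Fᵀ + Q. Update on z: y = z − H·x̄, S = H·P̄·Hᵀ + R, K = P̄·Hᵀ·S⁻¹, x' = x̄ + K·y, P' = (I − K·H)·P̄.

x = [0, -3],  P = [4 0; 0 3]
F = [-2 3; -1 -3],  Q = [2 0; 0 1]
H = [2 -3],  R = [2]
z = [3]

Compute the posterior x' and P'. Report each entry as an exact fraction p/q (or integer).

x' = [387/349, -75/349]
P' = [9801/698 3218/349; 3218/349 2190/349]

x̄ = F·x = [-9, 9]
P̄ = F·P·Fᵀ + Q = [45 -19; -19 32]
y = z − H·x̄ = [48]
S = H·P̄·Hᵀ + R = [698]
K = P̄·Hᵀ·S⁻¹ = [147/698; -67/349]
x' = x̄ + K·y = [387/349, -75/349]
P' = (I − K·H)·P̄ = [9801/698 3218/349; 3218/349 2190/349]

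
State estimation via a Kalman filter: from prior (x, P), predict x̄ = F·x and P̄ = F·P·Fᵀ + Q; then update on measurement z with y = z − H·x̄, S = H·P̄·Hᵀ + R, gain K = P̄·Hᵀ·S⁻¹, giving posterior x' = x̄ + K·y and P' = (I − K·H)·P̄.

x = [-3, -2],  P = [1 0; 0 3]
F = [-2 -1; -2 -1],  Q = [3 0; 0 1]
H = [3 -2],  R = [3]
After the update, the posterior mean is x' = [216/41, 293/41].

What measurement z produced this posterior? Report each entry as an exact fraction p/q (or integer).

z = [1]

x̄ = F·x = [8, 8]
P̄ = F·P·Fᵀ + Q = [10 7; 7 8]
S = H·P̄·Hᵀ + R = [41]
K = P̄·Hᵀ·S⁻¹ = [16/41; 5/41]
x' − x̄ = [-112/41, -35/41] = K·y
y = (KᵀK)⁻¹·Kᵀ·(x' − x̄) = [-7]
z = y + H·x̄ = [-7] + [8] = [1]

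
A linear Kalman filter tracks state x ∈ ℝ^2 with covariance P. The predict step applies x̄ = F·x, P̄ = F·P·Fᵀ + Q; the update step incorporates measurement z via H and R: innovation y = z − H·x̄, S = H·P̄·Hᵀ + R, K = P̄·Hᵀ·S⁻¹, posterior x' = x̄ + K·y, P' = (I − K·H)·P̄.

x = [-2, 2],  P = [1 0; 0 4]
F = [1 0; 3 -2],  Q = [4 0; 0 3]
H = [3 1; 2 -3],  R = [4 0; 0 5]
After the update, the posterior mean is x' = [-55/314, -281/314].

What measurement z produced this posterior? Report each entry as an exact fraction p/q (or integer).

x̄ = F·x = [-2, -10]
P̄ = F·P·Fᵀ + Q = [5 3; 3 28]
S = H·P̄·Hᵀ + R = [95 -75; -75 241]
K = P̄·Hᵀ·S⁻¹ = [4413/17270 289/3454; 3067/17270 -927/3454]
x' − x̄ = [573/314, 2859/314] = K·y
y = (KᵀK)⁻¹·Kᵀ·(x' − x̄) = [15, -24]
z = y + H·x̄ = [15, -24] + [-16, 26] = [-1, 2]

z = [-1, 2]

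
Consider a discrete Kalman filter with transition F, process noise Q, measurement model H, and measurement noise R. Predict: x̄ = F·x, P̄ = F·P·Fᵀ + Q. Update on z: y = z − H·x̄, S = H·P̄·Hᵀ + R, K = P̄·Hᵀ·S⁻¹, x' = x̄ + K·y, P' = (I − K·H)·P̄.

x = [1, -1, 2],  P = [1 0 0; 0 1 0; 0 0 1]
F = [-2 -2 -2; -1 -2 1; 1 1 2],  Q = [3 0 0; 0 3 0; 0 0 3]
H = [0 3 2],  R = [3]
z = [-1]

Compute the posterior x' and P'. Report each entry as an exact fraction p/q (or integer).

x' = [-10/3, -7/6, 3/2]
P' = [401/27 133/27 -67/9; 133/27 347/108 -161/36; -67/9 -161/36 83/12]

x̄ = F·x = [-4, 3, 4]
P̄ = F·P·Fᵀ + Q = [15 4 -8; 4 9 -1; -8 -1 9]
y = z − H·x̄ = [-18]
S = H·P̄·Hᵀ + R = [108]
K = P̄·Hᵀ·S⁻¹ = [-1/27; 25/108; 5/36]
x' = x̄ + K·y = [-10/3, -7/6, 3/2]
P' = (I − K·H)·P̄ = [401/27 133/27 -67/9; 133/27 347/108 -161/36; -67/9 -161/36 83/12]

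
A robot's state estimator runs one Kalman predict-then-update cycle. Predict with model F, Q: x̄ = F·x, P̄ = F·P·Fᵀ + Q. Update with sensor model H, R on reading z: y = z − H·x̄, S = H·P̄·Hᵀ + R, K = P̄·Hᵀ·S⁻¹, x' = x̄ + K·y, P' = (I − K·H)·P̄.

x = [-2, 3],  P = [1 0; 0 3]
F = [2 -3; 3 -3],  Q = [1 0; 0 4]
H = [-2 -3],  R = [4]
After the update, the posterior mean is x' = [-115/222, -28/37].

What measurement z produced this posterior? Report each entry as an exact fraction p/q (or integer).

x̄ = F·x = [-13, -15]
P̄ = F·P·Fᵀ + Q = [32 33; 33 40]
S = H·P̄·Hᵀ + R = [888]
K = P̄·Hᵀ·S⁻¹ = [-163/888; -31/148]
x' − x̄ = [2771/222, 527/37] = K·y
y = (KᵀK)⁻¹·Kᵀ·(x' − x̄) = [-68]
z = y + H·x̄ = [-68] + [71] = [3]

z = [3]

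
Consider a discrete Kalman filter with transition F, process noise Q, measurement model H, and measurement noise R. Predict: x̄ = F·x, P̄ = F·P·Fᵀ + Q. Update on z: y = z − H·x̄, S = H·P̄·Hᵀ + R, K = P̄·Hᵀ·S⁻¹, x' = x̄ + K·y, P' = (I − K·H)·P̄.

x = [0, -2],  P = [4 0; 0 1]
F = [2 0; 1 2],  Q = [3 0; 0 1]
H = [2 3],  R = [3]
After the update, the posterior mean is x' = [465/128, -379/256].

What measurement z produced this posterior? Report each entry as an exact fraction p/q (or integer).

z = [3]

x̄ = F·x = [0, -4]
P̄ = F·P·Fᵀ + Q = [19 8; 8 9]
S = H·P̄·Hᵀ + R = [256]
K = P̄·Hᵀ·S⁻¹ = [31/128; 43/256]
x' − x̄ = [465/128, 645/256] = K·y
y = (KᵀK)⁻¹·Kᵀ·(x' − x̄) = [15]
z = y + H·x̄ = [15] + [-12] = [3]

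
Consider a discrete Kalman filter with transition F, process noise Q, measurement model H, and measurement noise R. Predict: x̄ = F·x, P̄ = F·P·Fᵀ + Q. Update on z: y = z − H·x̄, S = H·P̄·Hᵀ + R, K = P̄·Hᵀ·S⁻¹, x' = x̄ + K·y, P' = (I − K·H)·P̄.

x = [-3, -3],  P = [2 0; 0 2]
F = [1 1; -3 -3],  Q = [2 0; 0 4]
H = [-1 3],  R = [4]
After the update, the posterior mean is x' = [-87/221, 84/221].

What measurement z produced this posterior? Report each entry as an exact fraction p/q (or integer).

z = [1]

x̄ = F·x = [-6, 18]
P̄ = F·P·Fᵀ + Q = [6 -12; -12 40]
S = H·P̄·Hᵀ + R = [442]
K = P̄·Hᵀ·S⁻¹ = [-21/221; 66/221]
x' − x̄ = [1239/221, -3894/221] = K·y
y = (KᵀK)⁻¹·Kᵀ·(x' − x̄) = [-59]
z = y + H·x̄ = [-59] + [60] = [1]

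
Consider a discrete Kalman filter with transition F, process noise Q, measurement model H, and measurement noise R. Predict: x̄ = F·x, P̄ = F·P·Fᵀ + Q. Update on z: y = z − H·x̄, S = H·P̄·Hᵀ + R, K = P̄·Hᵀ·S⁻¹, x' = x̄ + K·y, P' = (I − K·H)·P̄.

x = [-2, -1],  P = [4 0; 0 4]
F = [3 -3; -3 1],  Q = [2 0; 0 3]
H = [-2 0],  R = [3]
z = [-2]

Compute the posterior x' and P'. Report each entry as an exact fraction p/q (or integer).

x' = [287/299, 727/299]
P' = [222/299 -144/299; -144/299 3641/299]

x̄ = F·x = [-3, 5]
P̄ = F·P·Fᵀ + Q = [74 -48; -48 43]
y = z − H·x̄ = [-8]
S = H·P̄·Hᵀ + R = [299]
K = P̄·Hᵀ·S⁻¹ = [-148/299; 96/299]
x' = x̄ + K·y = [287/299, 727/299]
P' = (I − K·H)·P̄ = [222/299 -144/299; -144/299 3641/299]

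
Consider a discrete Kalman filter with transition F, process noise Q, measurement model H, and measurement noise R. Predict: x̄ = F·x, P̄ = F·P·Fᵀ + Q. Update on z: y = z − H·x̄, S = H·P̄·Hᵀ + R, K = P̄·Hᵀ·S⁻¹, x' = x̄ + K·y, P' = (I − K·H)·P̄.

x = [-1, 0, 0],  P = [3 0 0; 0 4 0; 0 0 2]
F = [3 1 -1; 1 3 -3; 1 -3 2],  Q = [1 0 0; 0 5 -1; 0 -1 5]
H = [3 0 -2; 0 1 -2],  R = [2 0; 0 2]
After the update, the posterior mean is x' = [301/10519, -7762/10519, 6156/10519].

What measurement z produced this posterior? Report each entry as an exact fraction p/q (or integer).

z = [-1, -2]

x̄ = F·x = [-3, -1, -1]
P̄ = F·P·Fᵀ + Q = [34 27 -7; 27 62 -46; -7 -46 52]
S = H·P̄·Hᵀ + R = [600 423; 423 456]
K = P̄·Hᵀ·S⁻¹ = [11851/31557 -8156/31557; 4582/31557 6407/31557; 2150/31557 -4125/10519]
x' − x̄ = [31858/10519, 2757/10519, 16675/10519] = K·y
y = (KᵀK)⁻¹·Kᵀ·(x' − x̄) = [6, -3]
z = y + H·x̄ = [6, -3] + [-7, 1] = [-1, -2]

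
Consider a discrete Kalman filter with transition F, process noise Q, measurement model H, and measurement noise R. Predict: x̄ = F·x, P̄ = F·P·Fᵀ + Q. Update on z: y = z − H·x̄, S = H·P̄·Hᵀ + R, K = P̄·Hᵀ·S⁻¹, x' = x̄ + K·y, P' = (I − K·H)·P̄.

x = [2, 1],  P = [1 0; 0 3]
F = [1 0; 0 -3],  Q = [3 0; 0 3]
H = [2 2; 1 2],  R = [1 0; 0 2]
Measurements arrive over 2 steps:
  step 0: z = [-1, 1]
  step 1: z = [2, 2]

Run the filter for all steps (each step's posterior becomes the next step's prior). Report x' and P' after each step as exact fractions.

step 0: x' = [-64/439, -27/439], P' = [724/439 -600/439; -600/439 570/439]
step 1: x' = [20228/222983, 204369/222983], P' = [275198/222983 -222330/222983; -222330/222983 216231/222983]

step 0: x̄ = F·x = [2, -3]
step 0: P̄ = F·P·Fᵀ + Q = [4 0; 0 30]
step 0: y = z − H·x̄ = [1, 5]
step 0: S = H·P̄·Hᵀ + R = [137 128; 128 126]
step 0: K = P̄·Hᵀ·S⁻¹ = [248/439 -238/439; -60/439 270/439]
step 0: x' = x̄ + K·y = [-64/439, -27/439]
step 0: P' = (I − K·H)·P̄ = [724/439 -600/439; -600/439 570/439]
step 1: x̄ = F·x = [-64/439, 81/439]
step 1: P̄ = F·P·Fᵀ + Q = [2041/439 1800/439; 1800/439 6447/439]
step 1: y = z − H·x̄ = [844/439, 780/439]
step 1: S = H·P̄·Hᵀ + R = [48791/439 40670/439; 40670/439 35907/439]
step 1: K = P̄·Hᵀ·S⁻¹ = [105736/222983 -84731/222983; -12198/222983 105066/222983]
step 1: x' = x̄ + K·y = [20228/222983, 204369/222983]
step 1: P' = (I − K·H)·P̄ = [275198/222983 -222330/222983; -222330/222983 216231/222983]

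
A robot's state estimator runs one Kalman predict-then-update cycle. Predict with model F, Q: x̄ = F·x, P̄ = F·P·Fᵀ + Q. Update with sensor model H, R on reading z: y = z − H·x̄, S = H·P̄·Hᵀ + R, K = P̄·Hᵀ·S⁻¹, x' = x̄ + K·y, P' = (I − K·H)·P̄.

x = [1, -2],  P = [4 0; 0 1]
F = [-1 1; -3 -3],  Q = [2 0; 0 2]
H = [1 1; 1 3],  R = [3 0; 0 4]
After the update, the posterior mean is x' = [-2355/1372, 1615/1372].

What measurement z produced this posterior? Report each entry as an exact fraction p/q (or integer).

z = [1, 1]

x̄ = F·x = [-3, 3]
P̄ = F·P·Fᵀ + Q = [7 9; 9 47]
S = H·P̄·Hᵀ + R = [75 184; 184 488]
K = P̄·Hᵀ·S⁻¹ = [194/343 -197/1372; -34/343 473/1372]
x' − x̄ = [1761/1372, -2501/1372] = K·y
y = (KᵀK)⁻¹·Kᵀ·(x' − x̄) = [1, -5]
z = y + H·x̄ = [1, -5] + [0, 6] = [1, 1]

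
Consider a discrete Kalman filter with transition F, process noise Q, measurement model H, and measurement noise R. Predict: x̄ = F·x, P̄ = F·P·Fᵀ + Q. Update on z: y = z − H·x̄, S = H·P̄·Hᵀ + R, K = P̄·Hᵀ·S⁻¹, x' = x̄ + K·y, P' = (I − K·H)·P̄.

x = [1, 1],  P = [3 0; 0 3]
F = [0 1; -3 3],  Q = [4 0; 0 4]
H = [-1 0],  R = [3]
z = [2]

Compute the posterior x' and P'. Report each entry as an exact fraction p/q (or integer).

x̄ = F·x = [1, 0]
P̄ = F·P·Fᵀ + Q = [7 9; 9 58]
y = z − H·x̄ = [3]
S = H·P̄·Hᵀ + R = [10]
K = P̄·Hᵀ·S⁻¹ = [-7/10; -9/10]
x' = x̄ + K·y = [-11/10, -27/10]
P' = (I − K·H)·P̄ = [21/10 27/10; 27/10 499/10]

x' = [-11/10, -27/10]
P' = [21/10 27/10; 27/10 499/10]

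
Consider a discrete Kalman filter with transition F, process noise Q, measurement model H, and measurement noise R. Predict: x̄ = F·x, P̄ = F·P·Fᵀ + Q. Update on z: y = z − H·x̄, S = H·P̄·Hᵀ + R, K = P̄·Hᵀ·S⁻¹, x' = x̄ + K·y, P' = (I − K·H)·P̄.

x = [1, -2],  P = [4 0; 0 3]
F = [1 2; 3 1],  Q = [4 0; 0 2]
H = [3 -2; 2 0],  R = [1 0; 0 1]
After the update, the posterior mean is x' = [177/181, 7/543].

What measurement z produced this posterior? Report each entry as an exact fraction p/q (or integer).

x̄ = F·x = [-3, 1]
P̄ = F·P·Fᵀ + Q = [20 18; 18 41]
S = H·P̄·Hᵀ + R = [129 48; 48 81]
K = P̄·Hᵀ·S⁻¹ = [8/2715 1336/2715; -444/905 1996/2715]
x' − x̄ = [720/181, -536/543] = K·y
y = (KᵀK)⁻¹·Kᵀ·(x' − x̄) = [14, 8]
z = y + H·x̄ = [14, 8] + [-11, -6] = [3, 2]

z = [3, 2]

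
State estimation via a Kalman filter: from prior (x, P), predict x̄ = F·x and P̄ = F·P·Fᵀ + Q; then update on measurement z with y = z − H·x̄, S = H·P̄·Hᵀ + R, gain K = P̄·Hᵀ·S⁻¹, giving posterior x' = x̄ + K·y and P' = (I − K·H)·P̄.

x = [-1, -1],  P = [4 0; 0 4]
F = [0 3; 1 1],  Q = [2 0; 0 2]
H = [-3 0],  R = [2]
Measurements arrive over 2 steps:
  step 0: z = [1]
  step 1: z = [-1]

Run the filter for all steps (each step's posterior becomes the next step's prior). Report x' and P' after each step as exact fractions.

step 0: x̄ = F·x = [-3, -2]
step 0: P̄ = F·P·Fᵀ + Q = [38 12; 12 10]
step 0: y = z − H·x̄ = [-8]
step 0: S = H·P̄·Hᵀ + R = [344]
step 0: K = P̄·Hᵀ·S⁻¹ = [-57/172; -9/86]
step 0: x' = x̄ + K·y = [-15/43, -50/43]
step 0: P' = (I − K·H)·P̄ = [19/86 3/43; 3/43 268/43]
step 1: x̄ = F·x = [-150/43, -65/43]
step 1: P̄ = F·P·Fᵀ + Q = [2498/43 813/43; 813/43 739/86]
step 1: y = z − H·x̄ = [-493/43]
step 1: S = H·P̄·Hᵀ + R = [22568/43]
step 1: K = P̄·Hᵀ·S⁻¹ = [-3747/11284; -2439/22568]
step 1: x' = x̄ + K·y = [3597/11284, -6151/22568]
step 1: P' = (I − K·H)·P̄ = [1249/5642 813/11284; 813/11284 55585/22568]

step 0: x' = [-15/43, -50/43], P' = [19/86 3/43; 3/43 268/43]
step 1: x' = [3597/11284, -6151/22568], P' = [1249/5642 813/11284; 813/11284 55585/22568]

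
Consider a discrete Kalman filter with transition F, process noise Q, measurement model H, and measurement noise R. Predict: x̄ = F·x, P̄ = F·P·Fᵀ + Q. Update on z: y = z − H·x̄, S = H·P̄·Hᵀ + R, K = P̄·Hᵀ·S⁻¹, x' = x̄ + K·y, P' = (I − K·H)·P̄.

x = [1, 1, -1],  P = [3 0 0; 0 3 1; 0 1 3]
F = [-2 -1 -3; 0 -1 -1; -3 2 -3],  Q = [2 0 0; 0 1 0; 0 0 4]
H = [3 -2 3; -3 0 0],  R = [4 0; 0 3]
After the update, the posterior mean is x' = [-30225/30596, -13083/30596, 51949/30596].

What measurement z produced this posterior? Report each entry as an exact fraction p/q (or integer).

z = [3, 3]

x̄ = F·x = [0, 0, 2]
P̄ = F·P·Fᵀ + Q = [50 16 36; 16 9 4; 36 4 58]
S = H·P̄·Hᵀ + R = [1420 -678; -678 453]
K = P̄·Hᵀ·S⁻¹ = [113/30596 -4981/15298; -2253/30596 -3307/15298; 8483/30596 2701/15298]
x' − x̄ = [-30225/30596, -13083/30596, -9243/30596] = K·y
y = (KᵀK)⁻¹·Kᵀ·(x' − x̄) = [-3, 3]
z = y + H·x̄ = [-3, 3] + [6, 0] = [3, 3]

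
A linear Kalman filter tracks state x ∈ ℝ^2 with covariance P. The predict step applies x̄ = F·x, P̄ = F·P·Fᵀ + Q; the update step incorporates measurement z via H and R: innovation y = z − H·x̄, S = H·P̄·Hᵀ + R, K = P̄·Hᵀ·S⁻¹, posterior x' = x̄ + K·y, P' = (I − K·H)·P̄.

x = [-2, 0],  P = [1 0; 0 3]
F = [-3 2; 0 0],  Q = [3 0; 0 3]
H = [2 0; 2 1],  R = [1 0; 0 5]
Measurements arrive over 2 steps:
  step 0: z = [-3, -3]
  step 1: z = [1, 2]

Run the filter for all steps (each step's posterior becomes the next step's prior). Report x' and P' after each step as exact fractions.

step 0: x' = [-156/109, -45/872], P' = [24/109 -18/109; -18/109 1743/872]
step 1: x' = [18132/29785, 34959/119140], P' = [6522/29785 -9783/59570; -9783/59570 119031/59570]

step 0: x̄ = F·x = [6, 0]
step 0: P̄ = F·P·Fᵀ + Q = [24 0; 0 3]
step 0: y = z − H·x̄ = [-15, -15]
step 0: S = H·P̄·Hᵀ + R = [97 96; 96 104]
step 0: K = P̄·Hᵀ·S⁻¹ = [48/109 6/109; -36/109 291/872]
step 0: x' = x̄ + K·y = [-156/109, -45/872]
step 0: P' = (I − K·H)·P̄ = [24/109 -18/109; -18/109 1743/872]
step 1: x̄ = F·x = [1827/436, 0]
step 1: P̄ = F·P·Fᵀ + Q = [3261/218 0; 0 3]
step 1: y = z − H·x̄ = [-1609/218, -1391/218]
step 1: S = H·P̄·Hᵀ + R = [6631/109 6522/109; 6522/109 7394/109]
step 1: K = P̄·Hᵀ·S⁻¹ = [13044/29785 3261/59570; -9783/29785 19893/59570]
step 1: x' = x̄ + K·y = [18132/29785, 34959/119140]
step 1: P' = (I − K·H)·P̄ = [6522/29785 -9783/59570; -9783/59570 119031/59570]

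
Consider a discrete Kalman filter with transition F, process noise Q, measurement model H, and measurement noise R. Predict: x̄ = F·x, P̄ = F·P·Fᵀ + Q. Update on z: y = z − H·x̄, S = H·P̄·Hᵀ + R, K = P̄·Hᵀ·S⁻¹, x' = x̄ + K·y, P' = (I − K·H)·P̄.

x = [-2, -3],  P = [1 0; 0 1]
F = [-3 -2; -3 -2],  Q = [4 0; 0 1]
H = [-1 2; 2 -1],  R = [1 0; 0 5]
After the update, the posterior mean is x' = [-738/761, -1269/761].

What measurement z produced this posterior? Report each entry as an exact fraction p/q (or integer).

x̄ = F·x = [12, 12]
P̄ = F·P·Fᵀ + Q = [17 13; 13 14]
S = H·P̄·Hᵀ + R = [22 3; 3 35]
K = P̄·Hᵀ·S⁻¹ = [252/761 435/761; 489/761 219/761]
x' − x̄ = [-9870/761, -10401/761] = K·y
y = (KᵀK)⁻¹·Kᵀ·(x' − x̄) = [-15, -14]
z = y + H·x̄ = [-15, -14] + [12, 12] = [-3, -2]

z = [-3, -2]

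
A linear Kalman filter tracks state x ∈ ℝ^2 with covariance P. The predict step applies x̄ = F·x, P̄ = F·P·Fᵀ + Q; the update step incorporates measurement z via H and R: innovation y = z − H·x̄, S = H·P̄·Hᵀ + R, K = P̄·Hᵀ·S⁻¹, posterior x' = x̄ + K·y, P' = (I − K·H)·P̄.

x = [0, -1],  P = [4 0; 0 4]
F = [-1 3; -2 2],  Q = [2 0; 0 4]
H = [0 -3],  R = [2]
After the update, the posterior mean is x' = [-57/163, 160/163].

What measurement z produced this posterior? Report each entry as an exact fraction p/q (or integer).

z = [-3]

x̄ = F·x = [-3, -2]
P̄ = F·P·Fᵀ + Q = [42 32; 32 36]
S = H·P̄·Hᵀ + R = [326]
K = P̄·Hᵀ·S⁻¹ = [-48/163; -54/163]
x' − x̄ = [432/163, 486/163] = K·y
y = (KᵀK)⁻¹·Kᵀ·(x' − x̄) = [-9]
z = y + H·x̄ = [-9] + [6] = [-3]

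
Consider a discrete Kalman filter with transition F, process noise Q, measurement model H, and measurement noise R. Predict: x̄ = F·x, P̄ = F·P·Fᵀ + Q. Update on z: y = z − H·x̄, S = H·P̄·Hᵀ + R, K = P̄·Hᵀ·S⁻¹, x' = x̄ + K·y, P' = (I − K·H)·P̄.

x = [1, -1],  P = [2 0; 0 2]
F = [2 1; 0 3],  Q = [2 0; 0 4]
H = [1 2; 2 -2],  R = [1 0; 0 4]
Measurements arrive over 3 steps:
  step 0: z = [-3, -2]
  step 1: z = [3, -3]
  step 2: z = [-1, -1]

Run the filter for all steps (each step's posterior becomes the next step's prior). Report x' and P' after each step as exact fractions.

step 0: x̄ = F·x = [1, -3]
step 0: P̄ = F·P·Fᵀ + Q = [12 6; 6 22]
step 0: y = z − H·x̄ = [2, -10]
step 0: S = H·P̄·Hᵀ + R = [125 -52; -52 92]
step 0: K = P̄·Hᵀ·S⁻¹ = [236/733 229/733; 734/2199 -350/2199]
step 0: x' = x̄ + K·y = [-1085/733, -543/733]
step 0: P' = (I − K·H)·P̄ = [384/733 -74/733; -74/733 478/2199]
step 1: x̄ = F·x = [-2713/733, -1629/733]
step 1: P̄ = F·P·Fᵀ + Q = [8596/2199 34/733; 34/733 4366/733]
step 1: y = z − H·x̄ = [8170/733, -31/733]
step 1: S = H·P̄·Hᵀ + R = [63595/2199 -34996/2199; -34996/2199 94756/2199]
step 1: K = P̄·Hᵀ·S⁻¹ = [162388/545849 157835/545849; 179886/545849 -83292/545849]
step 1: x' = x̄ + K·y = [-217014/545849, 795447/545849]
step 1: P' = (I − K·H)·P̄ = [264576/545849 -51094/545849; -51094/545849 115490/545849]
step 2: x̄ = F·x = [361419/545849, 2386341/545849]
step 2: P̄ = F·P·Fᵀ + Q = [2061116/545849 39906/545849; 39906/545849 3222806/545849]
step 2: y = z − H·x̄ = [-5679950/545849, 3503995/545849]
step 2: S = H·P̄·Hᵀ + R = [15657813/545849 -8689180/545849; -8689180/545849 22999836/545849]
step 2: K = P̄·Hᵀ·S⁻¹ = [38639948/130358983 37509625/130358983; 42984538/130358983 -19840960/130358983]
step 2: x' = x̄ + K·y = [-74975352/130358983, -4747953/130358983]
step 2: P' = (I − K·H)·P̄ = [62892816/130358983 -12126434/130358983; -12126434/130358983 27555486/130358983]

step 0: x' = [-1085/733, -543/733], P' = [384/733 -74/733; -74/733 478/2199]
step 1: x' = [-217014/545849, 795447/545849], P' = [264576/545849 -51094/545849; -51094/545849 115490/545849]
step 2: x' = [-74975352/130358983, -4747953/130358983], P' = [62892816/130358983 -12126434/130358983; -12126434/130358983 27555486/130358983]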